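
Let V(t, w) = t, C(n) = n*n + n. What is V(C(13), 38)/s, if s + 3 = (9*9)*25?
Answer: 91/1011 ≈ 0.090010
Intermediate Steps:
C(n) = n + n**2 (C(n) = n**2 + n = n + n**2)
s = 2022 (s = -3 + (9*9)*25 = -3 + 81*25 = -3 + 2025 = 2022)
V(C(13), 38)/s = (13*(1 + 13))/2022 = (13*14)*(1/2022) = 182*(1/2022) = 91/1011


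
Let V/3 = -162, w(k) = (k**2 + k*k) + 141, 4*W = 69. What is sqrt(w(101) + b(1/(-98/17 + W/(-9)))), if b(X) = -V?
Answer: sqrt(21029) ≈ 145.01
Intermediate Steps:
W = 69/4 (W = (1/4)*69 = 69/4 ≈ 17.250)
w(k) = 141 + 2*k**2 (w(k) = (k**2 + k**2) + 141 = 2*k**2 + 141 = 141 + 2*k**2)
V = -486 (V = 3*(-162) = -486)
b(X) = 486 (b(X) = -1*(-486) = 486)
sqrt(w(101) + b(1/(-98/17 + W/(-9)))) = sqrt((141 + 2*101**2) + 486) = sqrt((141 + 2*10201) + 486) = sqrt((141 + 20402) + 486) = sqrt(20543 + 486) = sqrt(21029)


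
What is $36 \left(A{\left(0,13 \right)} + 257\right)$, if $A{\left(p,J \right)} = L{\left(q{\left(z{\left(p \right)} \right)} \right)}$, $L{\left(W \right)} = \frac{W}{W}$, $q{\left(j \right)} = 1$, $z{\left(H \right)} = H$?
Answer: $9288$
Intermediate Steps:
$L{\left(W \right)} = 1$
$A{\left(p,J \right)} = 1$
$36 \left(A{\left(0,13 \right)} + 257\right) = 36 \left(1 + 257\right) = 36 \cdot 258 = 9288$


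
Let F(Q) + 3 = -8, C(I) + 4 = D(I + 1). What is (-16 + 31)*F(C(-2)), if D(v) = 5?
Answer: -165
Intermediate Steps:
C(I) = 1 (C(I) = -4 + 5 = 1)
F(Q) = -11 (F(Q) = -3 - 8 = -11)
(-16 + 31)*F(C(-2)) = (-16 + 31)*(-11) = 15*(-11) = -165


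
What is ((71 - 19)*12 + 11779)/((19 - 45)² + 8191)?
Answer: 12403/8867 ≈ 1.3988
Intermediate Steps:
((71 - 19)*12 + 11779)/((19 - 45)² + 8191) = (52*12 + 11779)/((-26)² + 8191) = (624 + 11779)/(676 + 8191) = 12403/8867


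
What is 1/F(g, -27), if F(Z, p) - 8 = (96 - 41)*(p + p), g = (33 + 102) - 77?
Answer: -1/2962 ≈ -0.00033761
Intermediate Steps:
g = 58 (g = 135 - 77 = 58)
F(Z, p) = 8 + 110*p (F(Z, p) = 8 + (96 - 41)*(p + p) = 8 + 55*(2*p) = 8 + 110*p)
1/F(g, -27) = 1/(8 + 110*(-27)) = 1/(8 - 2970) = 1/(-2962) = -1/2962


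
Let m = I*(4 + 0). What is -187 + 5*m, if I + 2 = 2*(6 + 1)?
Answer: 53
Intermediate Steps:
I = 12 (I = -2 + 2*(6 + 1) = -2 + 2*7 = -2 + 14 = 12)
m = 48 (m = 12*(4 + 0) = 12*4 = 48)
-187 + 5*m = -187 + 5*48 = -187 + 240 = 53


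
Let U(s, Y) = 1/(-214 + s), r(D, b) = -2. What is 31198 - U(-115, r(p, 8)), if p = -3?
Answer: 10264143/329 ≈ 31198.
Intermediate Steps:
31198 - U(-115, r(p, 8)) = 31198 - 1/(-214 - 115) = 31198 - 1/(-329) = 31198 - 1*(-1/329) = 31198 + 1/329 = 10264143/329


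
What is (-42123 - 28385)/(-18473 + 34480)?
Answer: -70508/16007 ≈ -4.4048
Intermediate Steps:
(-42123 - 28385)/(-18473 + 34480) = -70508/16007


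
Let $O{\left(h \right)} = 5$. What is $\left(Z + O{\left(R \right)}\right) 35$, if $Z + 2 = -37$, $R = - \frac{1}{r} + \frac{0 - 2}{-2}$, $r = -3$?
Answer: $-1190$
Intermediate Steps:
$R = \frac{4}{3}$ ($R = - \frac{1}{-3} + \frac{0 - 2}{-2} = \left(-1\right) \left(- \frac{1}{3}\right) + \left(0 - 2\right) \left(- \frac{1}{2}\right) = \frac{1}{3} - -1 = \frac{1}{3} + 1 = \frac{4}{3} \approx 1.3333$)
$Z = -39$ ($Z = -2 - 37 = -39$)
$\left(Z + O{\left(R \right)}\right) 35 = \left(-39 + 5\right) 35 = \left(-34\right) 35 = -1190$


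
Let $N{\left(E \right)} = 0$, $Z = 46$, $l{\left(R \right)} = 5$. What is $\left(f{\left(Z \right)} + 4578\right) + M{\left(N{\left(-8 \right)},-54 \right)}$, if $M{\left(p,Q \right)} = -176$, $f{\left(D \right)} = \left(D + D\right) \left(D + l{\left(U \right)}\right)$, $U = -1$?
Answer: $9094$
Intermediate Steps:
$f{\left(D \right)} = 2 D \left(5 + D\right)$ ($f{\left(D \right)} = \left(D + D\right) \left(D + 5\right) = 2 D \left(5 + D\right)$)
$\left(f{\left(Z \right)} + 4578\right) + M{\left(N{\left(-8 \right)},-54 \right)} = \left(2 \cdot 46 \left(5 + 46\right) + 4578\right) - 176 = \left(2 \cdot 46 \cdot 51 + 4578\right) - 176 = \left(4692 + 4578\right) - 176 = 9270 - 176 = 9094$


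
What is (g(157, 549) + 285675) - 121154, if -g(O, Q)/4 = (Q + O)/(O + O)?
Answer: 25828385/157 ≈ 1.6451e+5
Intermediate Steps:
g(O, Q) = -2*(O + Q)/O (g(O, Q) = -4*(Q + O)/(O + O) = -4*(O + Q)/(2*O) = -4*(O + Q)*1/(2*O) = -2*(O + Q)/O)
(g(157, 549) + 285675) - 121154 = ((-2 - 2*549/157) + 285675) - 121154 = ((-2 - 2*549*1/157) + 285675) - 121154 = ((-2 - 1098/157) + 285675) - 121154 = (-1412/157 + 285675) - 121154 = 44849563/157 - 121154 = 25828385/157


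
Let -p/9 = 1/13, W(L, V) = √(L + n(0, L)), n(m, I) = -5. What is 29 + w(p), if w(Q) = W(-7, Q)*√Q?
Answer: 29 - 6*√39/13 ≈ 26.118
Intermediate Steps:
W(L, V) = √(-5 + L) (W(L, V) = √(L - 5) = √(-5 + L))
p = -9/13 ≈ -0.69231
w(Q) = 2*I*√3*√Q (w(Q) = √(-5 - 7)*√Q = √(-12)*√Q = (2*I*√3)*√Q = 2*I*√3*√Q)
29 + w(p) = 29 + 2*I*√3*√(-9/13) = 29 + 2*I*√3*(3*I*√13/13) = 29 - 6*√39/13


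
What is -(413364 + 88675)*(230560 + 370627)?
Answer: -301819320293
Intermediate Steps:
-(413364 + 88675)*(230560 + 370627) = -502039*601187 = -1*301819320293 = -301819320293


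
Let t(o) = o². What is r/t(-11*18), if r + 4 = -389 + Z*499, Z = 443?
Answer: 55166/9801 ≈ 5.6286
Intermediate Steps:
r = 220664 (r = -4 + (-389 + 443*499) = -4 + (-389 + 221057) = -4 + 220668 = 220664)
r/t(-11*18) = 220664/((-11*18)²) = 220664/((-198)²) = 220664/39204 = 220664*(1/39204) = 55166/9801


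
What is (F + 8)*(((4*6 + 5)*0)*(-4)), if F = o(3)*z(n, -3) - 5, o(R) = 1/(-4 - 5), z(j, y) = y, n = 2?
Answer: 0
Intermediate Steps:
o(R) = -⅑ (o(R) = 1/(-9) = -⅑)
F = -14/3 (F = -⅑*(-3) - 5 = ⅓ - 5 = -14/3 ≈ -4.6667)
(F + 8)*(((4*6 + 5)*0)*(-4)) = (-14/3 + 8)*(((4*6 + 5)*0)*(-4)) = 10*(((24 + 5)*0)*(-4))/3 = 10*((29*0)*(-4))/3 = 10*(0*(-4))/3 = (10/3)*0 = 0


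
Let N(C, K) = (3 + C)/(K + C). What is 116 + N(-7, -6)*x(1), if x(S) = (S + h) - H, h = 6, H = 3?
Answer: 1524/13 ≈ 117.23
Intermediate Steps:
N(C, K) = (3 + C)/(C + K)
x(S) = 3 + S (x(S) = (S + 6) - 1*3 = (6 + S) - 3 = 3 + S)
116 + N(-7, -6)*x(1) = 116 + ((3 - 7)/(-7 - 6))*(3 + 1) = 116 + (-4/(-13))*4 = 116 - 1/13*(-4)*4 = 116 + (4/13)*4 = 116 + 16/13 = 1524/13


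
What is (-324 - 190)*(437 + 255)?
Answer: -355688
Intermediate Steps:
(-324 - 190)*(437 + 255) = -514*692 = -355688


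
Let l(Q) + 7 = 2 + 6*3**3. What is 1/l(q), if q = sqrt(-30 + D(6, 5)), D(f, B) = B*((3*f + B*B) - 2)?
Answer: 1/157 ≈ 0.0063694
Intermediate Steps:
D(f, B) = B*(-2 + B**2 + 3*f) (D(f, B) = B*((3*f + B**2) - 2) = B*((B**2 + 3*f) - 2) = B*(-2 + B**2 + 3*f))
q = 5*sqrt(7) (q = sqrt(-30 + 5*(-2 + 5**2 + 3*6)) = sqrt(-30 + 5*(-2 + 25 + 18)) = sqrt(-30 + 5*41) = sqrt(-30 + 205) = sqrt(175) = 5*sqrt(7) ≈ 13.229)
l(Q) = 157 (l(Q) = -7 + (2 + 6*3**3) = -7 + (2 + 6*27) = -7 + (2 + 162) = -7 + 164 = 157)
1/l(q) = 1/157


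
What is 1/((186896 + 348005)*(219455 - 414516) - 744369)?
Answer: -1/104339068330 ≈ -9.5841e-12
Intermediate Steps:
1/((186896 + 348005)*(219455 - 414516) - 744369) = 1/(534901*(-195061) - 744369) = 1/(-104338323961 - 744369) = 1/(-104339068330) = -1/104339068330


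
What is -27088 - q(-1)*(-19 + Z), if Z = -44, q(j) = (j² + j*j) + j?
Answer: -27025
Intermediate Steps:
q(j) = j + 2*j² (q(j) = (j² + j²) + j = 2*j² + j = j + 2*j²)
-27088 - q(-1)*(-19 + Z) = -27088 - (-(1 + 2*(-1)))*(-19 - 44) = -27088 - (-(1 - 2))*(-63) = -27088 - (-1*(-1))*(-63) = -27088 - (-63) = -27088 - 1*(-63) = -27088 + 63 = -27025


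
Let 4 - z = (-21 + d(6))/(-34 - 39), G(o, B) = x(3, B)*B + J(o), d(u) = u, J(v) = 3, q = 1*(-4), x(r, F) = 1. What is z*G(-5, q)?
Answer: -277/73 ≈ -3.7945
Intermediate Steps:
q = -4
G(o, B) = 3 + B (G(o, B) = 1*B + 3 = B + 3 = 3 + B)
z = 277/73 (z = 4 - (-21 + 6)/(-34 - 39) = 4 - (-15)/(-73) = 4 - (-15)*(-1)/73 = 4 - 1*15/73 = 4 - 15/73 = 277/73 ≈ 3.7945)
z*G(-5, q) = 277*(3 - 4)/73 = (277/73)*(-1) = -277/73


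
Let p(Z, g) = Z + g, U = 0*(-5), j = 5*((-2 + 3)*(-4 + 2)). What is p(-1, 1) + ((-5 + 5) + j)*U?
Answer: 0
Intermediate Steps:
j = -10 (j = 5*(1*(-2)) = 5*(-2) = -10)
U = 0
p(-1, 1) + ((-5 + 5) + j)*U = (-1 + 1) + ((-5 + 5) - 10)*0 = 0 + (0 - 10)*0 = 0 - 10*0 = 0 + 0 = 0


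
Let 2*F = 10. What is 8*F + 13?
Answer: 53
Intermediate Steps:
F = 5 (F = (½)*10 = 5)
8*F + 13 = 8*5 + 13 = 40 + 13 = 53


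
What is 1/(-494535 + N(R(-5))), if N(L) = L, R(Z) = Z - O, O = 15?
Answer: -1/494555 ≈ -2.0220e-6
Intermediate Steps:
R(Z) = -15 + Z (R(Z) = Z - 1*15 = Z - 15 = -15 + Z)
1/(-494535 + N(R(-5))) = 1/(-494535 + (-15 - 5)) = 1/(-494535 - 20) = 1/(-494555) = -1/494555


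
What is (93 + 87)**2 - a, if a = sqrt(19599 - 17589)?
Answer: 32400 - sqrt(2010) ≈ 32355.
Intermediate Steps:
a = sqrt(2010) ≈ 44.833
(93 + 87)**2 - a = (93 + 87)**2 - sqrt(2010) = 180**2 - sqrt(2010) = 32400 - sqrt(2010)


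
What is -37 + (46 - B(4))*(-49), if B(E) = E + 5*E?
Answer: -1115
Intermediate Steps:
B(E) = 6*E
-37 + (46 - B(4))*(-49) = -37 + (46 - 6*4)*(-49) = -37 + (46 - 1*24)*(-49) = -37 + (46 - 24)*(-49) = -37 + 22*(-49) = -37 - 1078 = -1115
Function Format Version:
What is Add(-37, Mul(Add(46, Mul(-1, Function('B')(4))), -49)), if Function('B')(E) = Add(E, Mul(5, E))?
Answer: -1115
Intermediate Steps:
Function('B')(E) = Mul(6, E)
Add(-37, Mul(Add(46, Mul(-1, Function('B')(4))), -49)) = Add(-37, Mul(Add(46, Mul(-1, Mul(6, 4))), -49)) = Add(-37, Mul(Add(46, Mul(-1, 24)), -49)) = Add(-37, Mul(Add(46, -24), -49)) = Add(-37, Mul(22, -49)) = Add(-37, -1078) = -1115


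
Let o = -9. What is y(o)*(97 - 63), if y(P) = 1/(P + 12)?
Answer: 34/3 ≈ 11.333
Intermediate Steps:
y(P) = 1/(12 + P)
y(o)*(97 - 63) = (97 - 63)/(12 - 9) = 34/3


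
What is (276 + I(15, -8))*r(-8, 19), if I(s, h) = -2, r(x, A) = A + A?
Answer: 10412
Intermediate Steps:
r(x, A) = 2*A
(276 + I(15, -8))*r(-8, 19) = (276 - 2)*(2*19) = 274*38 = 10412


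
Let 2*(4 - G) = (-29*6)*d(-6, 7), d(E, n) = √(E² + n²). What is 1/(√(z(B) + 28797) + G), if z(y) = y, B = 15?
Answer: 1/(4 + 87*√85 + 98*√3) ≈ 0.0010248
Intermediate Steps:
G = 4 + 87*√85 (G = 4 - (-29*6)*√((-6)² + 7²)/2 = 4 - (-87)*√(36 + 49) = 4 - (-87)*√85 = 4 + 87*√85 ≈ 806.10)
1/(√(z(B) + 28797) + G) = 1/(√(15 + 28797) + (4 + 87*√85)) = 1/(√28812 + (4 + 87*√85)) = 1/(98*√3 + (4 + 87*√85)) = 1/(4 + 87*√85 + 98*√3)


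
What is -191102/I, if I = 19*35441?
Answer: -10058/35441 ≈ -0.28380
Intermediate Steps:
I = 673379
-191102/I = -191102/673379 = -191102*1/673379 = -10058/35441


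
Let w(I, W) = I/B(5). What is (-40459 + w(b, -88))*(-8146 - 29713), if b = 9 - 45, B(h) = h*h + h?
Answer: 7658913559/5 ≈ 1.5318e+9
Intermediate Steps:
B(h) = h + h**2 (B(h) = h**2 + h = h + h**2)
b = -36
w(I, W) = I/30 (w(I, W) = I/((5*(1 + 5))) = I/((5*6)) = I/30)
(-40459 + w(b, -88))*(-8146 - 29713) = (-40459 + (1/30)*(-36))*(-8146 - 29713) = (-40459 - 6/5)*(-37859) = -202301/5*(-37859) = 7658913559/5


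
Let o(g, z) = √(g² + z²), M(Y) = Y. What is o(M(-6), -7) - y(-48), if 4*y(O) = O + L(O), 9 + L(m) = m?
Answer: 105/4 + √85 ≈ 35.470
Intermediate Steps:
L(m) = -9 + m
y(O) = -9/4 + O/2 (y(O) = (O + (-9 + O))/4 = (-9 + 2*O)/4 = -9/4 + O/2)
o(M(-6), -7) - y(-48) = √((-6)² + (-7)²) - (-9/4 + (½)*(-48)) = √(36 + 49) - (-9/4 - 24) = √85 - 1*(-105/4) = √85 + 105/4 = 105/4 + √85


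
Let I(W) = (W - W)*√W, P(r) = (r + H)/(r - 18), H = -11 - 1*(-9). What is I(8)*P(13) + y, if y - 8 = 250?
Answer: 258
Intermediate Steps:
H = -2 (H = -11 + 9 = -2)
y = 258 (y = 8 + 250 = 258)
P(r) = (-2 + r)/(-18 + r) (P(r) = (r - 2)/(r - 18) = (-2 + r)/(-18 + r))
I(W) = 0 (I(W) = 0*√W = 0)
I(8)*P(13) + y = 0*((-2 + 13)/(-18 + 13)) + 258 = 0*(11/(-5)) + 258 = 0*(-⅕*11) + 258 = 0*(-11/5) + 258 = 0 + 258 = 258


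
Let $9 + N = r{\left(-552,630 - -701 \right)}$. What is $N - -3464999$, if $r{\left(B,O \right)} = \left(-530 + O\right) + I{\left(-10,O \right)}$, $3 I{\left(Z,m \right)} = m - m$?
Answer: $3465791$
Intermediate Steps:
$I{\left(Z,m \right)} = 0$ ($I{\left(Z,m \right)} = \frac{m - m}{3} = \frac{1}{3} \cdot 0 = 0$)
$r{\left(B,O \right)} = -530 + O$ ($r{\left(B,O \right)} = \left(-530 + O\right) + 0 = -530 + O$)
$N = 792$ ($N = -9 + \left(-530 + \left(630 - -701\right)\right) = -9 + \left(-530 + \left(630 + 701\right)\right) = -9 + \left(-530 + 1331\right) = -9 + 801 = 792$)
$N - -3464999 = 792 - -3464999 = 792 + 3464999 = 3465791$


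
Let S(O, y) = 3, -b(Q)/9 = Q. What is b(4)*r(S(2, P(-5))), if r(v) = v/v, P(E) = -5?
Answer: -36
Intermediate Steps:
b(Q) = -9*Q
r(v) = 1
b(4)*r(S(2, P(-5))) = -9*4*1 = -36*1 = -36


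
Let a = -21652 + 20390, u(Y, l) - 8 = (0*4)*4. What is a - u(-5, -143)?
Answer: -1270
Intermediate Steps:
u(Y, l) = 8 (u(Y, l) = 8 + (0*4)*4 = 8 + 0*4 = 8 + 0 = 8)
a = -1262
a - u(-5, -143) = -1262 - 1*8 = -1262 - 8 = -1270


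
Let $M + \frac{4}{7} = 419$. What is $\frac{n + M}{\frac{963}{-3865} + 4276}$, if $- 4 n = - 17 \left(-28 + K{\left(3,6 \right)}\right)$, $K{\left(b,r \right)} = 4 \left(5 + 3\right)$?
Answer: $\frac{11780520}{115680439} \approx 0.10184$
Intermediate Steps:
$K{\left(b,r \right)} = 32$ ($K{\left(b,r \right)} = 4 \cdot 8 = 32$)
$M = \frac{2929}{7}$ ($M = - \frac{4}{7} + 419 = \frac{2929}{7} \approx 418.43$)
$n = 17$ ($n = - \frac{\left(-17\right) \left(-28 + 32\right)}{4} = - \frac{\left(-17\right) 4}{4} = \left(- \frac{1}{4}\right) \left(-68\right) = 17$)
$\frac{n + M}{\frac{963}{-3865} + 4276} = \frac{17 + \frac{2929}{7}}{\frac{963}{-3865} + 4276} = \frac{3048}{7 \left(963 \left(- \frac{1}{3865}\right) + 4276\right)} = \frac{3048}{7 \left(- \frac{963}{3865} + 4276\right)} = \frac{3048}{7 \cdot \frac{16525777}{3865}} = \frac{3048}{7} \cdot \frac{3865}{16525777} = \frac{11780520}{115680439}$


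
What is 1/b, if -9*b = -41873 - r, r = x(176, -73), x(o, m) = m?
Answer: 9/41800 ≈ 0.00021531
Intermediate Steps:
r = -73
b = 41800/9 (b = -(-41873 - 1*(-73))/9 = -(-41873 + 73)/9 = -⅑*(-41800) = 41800/9 ≈ 4644.4)
1/b = 1/(41800/9) = 9/41800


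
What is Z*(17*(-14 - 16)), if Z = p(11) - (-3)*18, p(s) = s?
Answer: -33150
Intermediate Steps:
Z = 65 (Z = 11 - (-3)*18 = 11 - 1*(-54) = 11 + 54 = 65)
Z*(17*(-14 - 16)) = 65*(17*(-14 - 16)) = 65*(17*(-30)) = 65*(-510) = -33150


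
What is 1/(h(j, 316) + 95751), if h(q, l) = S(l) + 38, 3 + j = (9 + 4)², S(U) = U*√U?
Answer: 95789/9143978025 - 632*√79/9143978025 ≈ 9.8613e-6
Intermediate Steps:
S(U) = U^(3/2)
j = 166 (j = -3 + (9 + 4)² = -3 + 13² = -3 + 169 = 166)
h(q, l) = 38 + l^(3/2) (h(q, l) = l^(3/2) + 38 = 38 + l^(3/2))
1/(h(j, 316) + 95751) = 1/((38 + 316^(3/2)) + 95751) = 1/((38 + 632*√79) + 95751) = 1/(95789 + 632*√79)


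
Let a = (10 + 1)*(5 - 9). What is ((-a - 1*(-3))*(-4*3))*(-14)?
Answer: 7896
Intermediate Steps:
a = -44 (a = 11*(-4) = -44)
((-a - 1*(-3))*(-4*3))*(-14) = ((-1*(-44) - 1*(-3))*(-4*3))*(-14) = ((44 + 3)*(-12))*(-14) = (47*(-12))*(-14) = -564*(-14) = 7896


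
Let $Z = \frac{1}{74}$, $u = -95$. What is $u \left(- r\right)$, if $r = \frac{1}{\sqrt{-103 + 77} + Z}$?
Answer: $\frac{7030}{142377} - \frac{520220 i \sqrt{26}}{142377} \approx 0.049376 - 18.631 i$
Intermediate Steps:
$Z = \frac{1}{74} \approx 0.013514$
$r = \frac{1}{\frac{1}{74} + i \sqrt{26}}$ ($r = \frac{1}{\sqrt{-103 + 77} + \frac{1}{74}} = \frac{1}{\sqrt{-26} + \frac{1}{74}} = \frac{1}{i \sqrt{26} + \frac{1}{74}} = \frac{1}{\frac{1}{74} + i \sqrt{26}} \approx 0.0005198 - 0.19611 i$)
$u \left(- r\right) = - 95 \left(- (\frac{74}{142377} - \frac{5476 i \sqrt{26}}{142377})\right) = - 95 \left(- \frac{74}{142377} + \frac{5476 i \sqrt{26}}{142377}\right) = \frac{7030}{142377} - \frac{520220 i \sqrt{26}}{142377}$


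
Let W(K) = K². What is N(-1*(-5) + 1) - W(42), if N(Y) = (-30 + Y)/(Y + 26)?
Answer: -7059/4 ≈ -1764.8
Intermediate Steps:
N(Y) = (-30 + Y)/(26 + Y)
N(-1*(-5) + 1) - W(42) = (-30 + (-1*(-5) + 1))/(26 + (-1*(-5) + 1)) - 1*42² = (-30 + (5 + 1))/(26 + (5 + 1)) - 1*1764 = (-30 + 6)/(26 + 6) - 1764 = -24/32 - 1764 = (1/32)*(-24) - 1764 = -¾ - 1764 = -7059/4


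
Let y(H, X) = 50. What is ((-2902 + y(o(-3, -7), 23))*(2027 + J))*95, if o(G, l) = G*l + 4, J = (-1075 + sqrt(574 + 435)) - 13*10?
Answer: -222712680 - 270940*sqrt(1009) ≈ -2.3132e+8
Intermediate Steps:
J = -1205 + sqrt(1009) (J = (-1075 + sqrt(1009)) - 130 = -1205 + sqrt(1009) ≈ -1173.2)
o(G, l) = 4 + G*l
((-2902 + y(o(-3, -7), 23))*(2027 + J))*95 = ((-2902 + 50)*(2027 + (-1205 + sqrt(1009))))*95 = -2852*(822 + sqrt(1009))*95 = (-2344344 - 2852*sqrt(1009))*95 = -222712680 - 270940*sqrt(1009)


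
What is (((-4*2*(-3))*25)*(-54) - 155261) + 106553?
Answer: -81108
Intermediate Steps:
(((-4*2*(-3))*25)*(-54) - 155261) + 106553 = ((-8*(-3)*25)*(-54) - 155261) + 106553 = ((24*25)*(-54) - 155261) + 106553 = (600*(-54) - 155261) + 106553 = (-32400 - 155261) + 106553 = -187661 + 106553 = -81108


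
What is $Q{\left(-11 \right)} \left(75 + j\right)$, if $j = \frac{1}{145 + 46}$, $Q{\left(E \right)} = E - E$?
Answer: $0$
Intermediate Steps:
$Q{\left(E \right)} = 0$
$j = \frac{1}{191} \approx 0.0052356$
$Q{\left(-11 \right)} \left(75 + j\right) = 0 \left(75 + \frac{1}{191}\right) = 0 \cdot \frac{14326}{191} = 0$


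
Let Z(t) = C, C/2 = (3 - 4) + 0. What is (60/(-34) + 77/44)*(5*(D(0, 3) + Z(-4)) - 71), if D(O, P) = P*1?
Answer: 33/34 ≈ 0.97059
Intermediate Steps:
C = -2 (C = 2*((3 - 4) + 0) = 2*(-1 + 0) = 2*(-1) = -2)
D(O, P) = P
Z(t) = -2
(60/(-34) + 77/44)*(5*(D(0, 3) + Z(-4)) - 71) = (60/(-34) + 77/44)*(5*(3 - 2) - 71) = (60*(-1/34) + 77*(1/44))*(5*1 - 71) = (-30/17 + 7/4)*(5 - 71) = -1/68*(-66) = 33/34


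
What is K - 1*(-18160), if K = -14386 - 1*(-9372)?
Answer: 13146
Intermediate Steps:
K = -5014 (K = -14386 + 9372 = -5014)
K - 1*(-18160) = -5014 - 1*(-18160) = -5014 + 18160 = 13146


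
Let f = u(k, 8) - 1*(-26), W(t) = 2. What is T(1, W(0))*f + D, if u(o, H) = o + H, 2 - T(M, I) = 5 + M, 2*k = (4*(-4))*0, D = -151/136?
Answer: -18647/136 ≈ -137.11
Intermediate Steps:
D = -151/136 (D = -151*1/136 = -151/136 ≈ -1.1103)
k = 0 (k = ((4*(-4))*0)/2 = (-16*0)/2 = (½)*0 = 0)
T(M, I) = -3 - M (T(M, I) = 2 - (5 + M) = 2 + (-5 - M) = -3 - M)
u(o, H) = H + o
f = 34 (f = (8 + 0) - 1*(-26) = 8 + 26 = 34)
T(1, W(0))*f + D = (-3 - 1*1)*34 - 151/136 = (-3 - 1)*34 - 151/136 = -4*34 - 151/136 = -136 - 151/136 = -18647/136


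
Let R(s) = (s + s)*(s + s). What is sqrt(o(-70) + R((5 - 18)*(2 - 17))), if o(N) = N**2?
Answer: 10*sqrt(1570) ≈ 396.23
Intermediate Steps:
R(s) = 4*s**2 (R(s) = (2*s)*(2*s) = 4*s**2)
sqrt(o(-70) + R((5 - 18)*(2 - 17))) = sqrt((-70)**2 + 4*((5 - 18)*(2 - 17))**2) = sqrt(4900 + 4*(-13*(-15))**2) = sqrt(4900 + 4*195**2) = sqrt(4900 + 4*38025) = sqrt(4900 + 152100) = sqrt(157000) = 10*sqrt(1570)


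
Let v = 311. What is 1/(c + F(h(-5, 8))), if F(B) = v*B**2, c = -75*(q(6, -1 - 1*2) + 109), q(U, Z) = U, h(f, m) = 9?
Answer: 1/16566 ≈ 6.0365e-5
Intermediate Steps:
c = -8625 (c = -75*(6 + 109) = -75*115 = -8625)
F(B) = 311*B**2
1/(c + F(h(-5, 8))) = 1/(-8625 + 311*9**2) = 1/(-8625 + 311*81) = 1/(-8625 + 25191) = 1/16566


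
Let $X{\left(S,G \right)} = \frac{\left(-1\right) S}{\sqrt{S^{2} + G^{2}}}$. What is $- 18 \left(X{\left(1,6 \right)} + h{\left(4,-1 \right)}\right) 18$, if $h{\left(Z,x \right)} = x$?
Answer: $324 + \frac{324 \sqrt{37}}{37} \approx 377.27$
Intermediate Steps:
$X{\left(S,G \right)} = - \frac{S}{\sqrt{G^{2} + S^{2}}}$ ($X{\left(S,G \right)} = \frac{\left(-1\right) S}{\sqrt{G^{2} + S^{2}}} = - \frac{S}{\sqrt{G^{2} + S^{2}}}$)
$- 18 \left(X{\left(1,6 \right)} + h{\left(4,-1 \right)}\right) 18 = - 18 \left(\left(-1\right) 1 \frac{1}{\sqrt{6^{2} + 1^{2}}} - 1\right) 18 = - 18 \left(\left(-1\right) 1 \frac{1}{\sqrt{36 + 1}} - 1\right) 18 = - 18 \left(\left(-1\right) 1 \frac{1}{\sqrt{37}} - 1\right) 18 = - 18 \left(\left(-1\right) 1 \frac{\sqrt{37}}{37} - 1\right) 18 = - 18 \left(- \frac{\sqrt{37}}{37} - 1\right) 18 = - 18 \left(-1 - \frac{\sqrt{37}}{37}\right) 18 = \left(18 + \frac{18 \sqrt{37}}{37}\right) 18 = 324 + \frac{324 \sqrt{37}}{37}$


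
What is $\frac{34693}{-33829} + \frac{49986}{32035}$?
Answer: $\frac{579586139}{1083712015} \approx 0.53482$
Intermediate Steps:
$\frac{34693}{-33829} + \frac{49986}{32035} = 34693 \left(- \frac{1}{33829}\right) + 49986 \cdot \frac{1}{32035} = - \frac{34693}{33829} + \frac{49986}{32035} = \frac{579586139}{1083712015}$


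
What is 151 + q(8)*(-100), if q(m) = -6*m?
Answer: 4951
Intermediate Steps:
151 + q(8)*(-100) = 151 - 6*8*(-100) = 151 - 48*(-100) = 151 + 4800 = 4951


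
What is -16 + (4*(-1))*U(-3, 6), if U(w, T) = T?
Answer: -40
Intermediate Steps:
-16 + (4*(-1))*U(-3, 6) = -16 + (4*(-1))*6 = -16 - 4*6 = -16 - 24 = -40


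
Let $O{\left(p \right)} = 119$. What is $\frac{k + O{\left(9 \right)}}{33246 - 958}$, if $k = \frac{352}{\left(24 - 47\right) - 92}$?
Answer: $\frac{13333}{3713120} \approx 0.0035908$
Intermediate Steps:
$k = - \frac{352}{115}$ ($k = \frac{352}{\left(24 - 47\right) - 92} = \frac{352}{-23 - 92} = \frac{352}{-115} = 352 \left(- \frac{1}{115}\right) = - \frac{352}{115} \approx -3.0609$)
$\frac{k + O{\left(9 \right)}}{33246 - 958} = \frac{- \frac{352}{115} + 119}{33246 - 958} = \frac{13333}{115 \cdot 32288} = \frac{13333}{115} \cdot \frac{1}{32288} = \frac{13333}{3713120}$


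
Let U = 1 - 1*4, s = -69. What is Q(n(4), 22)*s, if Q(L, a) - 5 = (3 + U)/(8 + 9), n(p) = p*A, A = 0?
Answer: -345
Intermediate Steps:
U = -3 (U = 1 - 4 = -3)
n(p) = 0 (n(p) = p*0 = 0)
Q(L, a) = 5 (Q(L, a) = 5 + (3 - 3)/(8 + 9) = 5 + 0/17 = 5 + 0*(1/17) = 5 + 0 = 5)
Q(n(4), 22)*s = 5*(-69) = -345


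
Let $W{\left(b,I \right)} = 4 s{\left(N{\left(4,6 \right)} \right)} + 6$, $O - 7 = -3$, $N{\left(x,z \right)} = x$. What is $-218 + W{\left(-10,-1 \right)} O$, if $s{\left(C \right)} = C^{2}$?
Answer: $62$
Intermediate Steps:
$O = 4$ ($O = 7 - 3 = 4$)
$W{\left(b,I \right)} = 70$ ($W{\left(b,I \right)} = 4 \cdot 4^{2} + 6 = 4 \cdot 16 + 6 = 64 + 6 = 70$)
$-218 + W{\left(-10,-1 \right)} O = -218 + 70 \cdot 4 = -218 + 280 = 62$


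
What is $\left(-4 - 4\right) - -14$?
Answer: $6$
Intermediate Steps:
$\left(-4 - 4\right) - -14 = -8 + 14 = 6$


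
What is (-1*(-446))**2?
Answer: 198916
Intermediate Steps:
(-1*(-446))**2 = 446**2 = 198916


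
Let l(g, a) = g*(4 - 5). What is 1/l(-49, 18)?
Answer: 1/49 ≈ 0.020408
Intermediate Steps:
l(g, a) = -g (l(g, a) = g*(-1) = -g)
1/l(-49, 18) = 1/(-1*(-49)) = 1/49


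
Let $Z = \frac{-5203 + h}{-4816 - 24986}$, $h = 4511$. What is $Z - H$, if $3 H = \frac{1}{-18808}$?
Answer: $\frac{2170845}{93419336} \approx 0.023238$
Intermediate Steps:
$Z = \frac{346}{14901}$ ($Z = \frac{-5203 + 4511}{-4816 - 24986} = - \frac{692}{-29802} = \left(-692\right) \left(- \frac{1}{29802}\right) = \frac{346}{14901} \approx 0.02322$)
$H = - \frac{1}{56424}$ ($H = \frac{1}{3 \left(-18808\right)} = \frac{1}{3} \left(- \frac{1}{18808}\right) = - \frac{1}{56424} \approx -1.7723 \cdot 10^{-5}$)
$Z - H = \frac{346}{14901} - - \frac{1}{56424} = \frac{346}{14901} + \frac{1}{56424} = \frac{2170845}{93419336}$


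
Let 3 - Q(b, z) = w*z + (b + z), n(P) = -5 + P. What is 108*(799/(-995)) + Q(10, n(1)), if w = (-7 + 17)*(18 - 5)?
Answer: 428123/995 ≈ 430.27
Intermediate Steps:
w = 130 (w = 10*13 = 130)
Q(b, z) = 3 - b - 131*z (Q(b, z) = 3 - (130*z + (b + z)) = 3 - (b + 131*z) = 3 + (-b - 131*z) = 3 - b - 131*z)
108*(799/(-995)) + Q(10, n(1)) = 108*(799/(-995)) + (3 - 1*10 - 131*(-5 + 1)) = 108*(799*(-1/995)) + (3 - 10 - 131*(-4)) = 108*(-799/995) + (3 - 10 + 524) = -86292/995 + 517 = 428123/995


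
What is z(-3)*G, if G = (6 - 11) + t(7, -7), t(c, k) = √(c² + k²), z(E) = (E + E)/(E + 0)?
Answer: -10 + 14*√2 ≈ 9.7990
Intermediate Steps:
z(E) = 2 (z(E) = (2*E)/E = 2)
G = -5 + 7*√2 (G = (6 - 11) + √(7² + (-7)²) = -5 + √(49 + 49) = -5 + √98 = -5 + 7*√2 ≈ 4.8995)
z(-3)*G = 2*(-5 + 7*√2) = -10 + 14*√2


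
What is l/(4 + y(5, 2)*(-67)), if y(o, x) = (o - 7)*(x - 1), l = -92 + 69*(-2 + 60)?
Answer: 85/3 ≈ 28.333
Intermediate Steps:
l = 3910 (l = -92 + 69*58 = -92 + 4002 = 3910)
y(o, x) = (-1 + x)*(-7 + o) (y(o, x) = (-7 + o)*(-1 + x) = (-1 + x)*(-7 + o))
l/(4 + y(5, 2)*(-67)) = 3910/(4 + (7 - 1*5 - 7*2 + 5*2)*(-67)) = 3910/(4 + (7 - 5 - 14 + 10)*(-67)) = 3910/(4 - 2*(-67)) = 3910/(4 + 134) = 3910/138 = 3910*(1/138) = 85/3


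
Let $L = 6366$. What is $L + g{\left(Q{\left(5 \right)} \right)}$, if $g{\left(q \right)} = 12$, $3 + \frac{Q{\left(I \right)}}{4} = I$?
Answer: $6378$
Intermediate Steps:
$Q{\left(I \right)} = -12 + 4 I$
$L + g{\left(Q{\left(5 \right)} \right)} = 6366 + 12 = 6378$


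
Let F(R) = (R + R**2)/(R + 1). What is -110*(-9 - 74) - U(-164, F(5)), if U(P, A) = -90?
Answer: 9220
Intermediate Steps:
F(R) = (R + R**2)/(1 + R)
-110*(-9 - 74) - U(-164, F(5)) = -110*(-9 - 74) - 1*(-90) = -110*(-83) + 90 = 9130 + 90 = 9220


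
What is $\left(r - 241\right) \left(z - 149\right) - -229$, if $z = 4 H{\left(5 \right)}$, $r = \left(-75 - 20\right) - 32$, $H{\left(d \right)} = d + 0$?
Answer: $47701$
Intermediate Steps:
$H{\left(d \right)} = d$
$r = -127$ ($r = -95 - 32 = -127$)
$z = 20$ ($z = 4 \cdot 5 = 20$)
$\left(r - 241\right) \left(z - 149\right) - -229 = \left(-127 - 241\right) \left(20 - 149\right) - -229 = \left(-368\right) \left(-129\right) + 229 = 47472 + 229 = 47701$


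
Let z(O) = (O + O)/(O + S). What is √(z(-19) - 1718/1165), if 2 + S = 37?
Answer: I*√83598070/4660 ≈ 1.9621*I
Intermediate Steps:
S = 35 (S = -2 + 37 = 35)
z(O) = 2*O/(35 + O) (z(O) = (O + O)/(O + 35) = (2*O)/(35 + O) = 2*O/(35 + O))
√(z(-19) - 1718/1165) = √(2*(-19)/(35 - 19) - 1718/1165) = √(2*(-19)/16 - 1718*1/1165) = √(2*(-19)*(1/16) - 1718/1165) = √(-19/8 - 1718/1165) = √(-35879/9320) = I*√83598070/4660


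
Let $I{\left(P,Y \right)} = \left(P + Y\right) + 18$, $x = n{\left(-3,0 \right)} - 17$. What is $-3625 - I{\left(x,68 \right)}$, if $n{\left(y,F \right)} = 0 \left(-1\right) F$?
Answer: $-3694$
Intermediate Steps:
$n{\left(y,F \right)} = 0$ ($n{\left(y,F \right)} = 0 F = 0$)
$x = -17$ ($x = 0 - 17 = -17$)
$I{\left(P,Y \right)} = 18 + P + Y$
$-3625 - I{\left(x,68 \right)} = -3625 - \left(18 - 17 + 68\right) = -3625 - 69 = -3694$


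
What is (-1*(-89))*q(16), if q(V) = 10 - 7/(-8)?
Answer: 7743/8 ≈ 967.88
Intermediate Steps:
q(V) = 87/8 (q(V) = 10 - 7*(-1)/8 = 10 - 1*(-7/8) = 10 + 7/8 = 87/8)
(-1*(-89))*q(16) = -1*(-89)*(87/8) = 89*(87/8) = 7743/8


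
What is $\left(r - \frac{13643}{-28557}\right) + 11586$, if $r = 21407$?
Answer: $\frac{942194744}{28557} \approx 32994.0$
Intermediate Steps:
$\left(r - \frac{13643}{-28557}\right) + 11586 = \left(21407 - \frac{13643}{-28557}\right) + 11586 = \left(21407 - - \frac{13643}{28557}\right) + 11586 = \left(21407 + \frac{13643}{28557}\right) + 11586 = \frac{611333342}{28557} + 11586 = \frac{942194744}{28557}$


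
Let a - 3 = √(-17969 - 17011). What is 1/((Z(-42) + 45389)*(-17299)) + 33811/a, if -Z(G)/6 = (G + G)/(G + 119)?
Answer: 292068646550346/100748177404187 - 67622*I*√8745/34989 ≈ 2.899 - 180.73*I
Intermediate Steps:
Z(G) = -12*G/(119 + G) (Z(G) = -6*(G + G)/(G + 119) = -6*2*G/(119 + G) = -12*G/(119 + G))
a = 3 + 2*I*√8745 (a = 3 + √(-17969 - 17011) = 3 + √(-34980) = 3 + 2*I*√8745 ≈ 3.0 + 187.03*I)
1/((Z(-42) + 45389)*(-17299)) + 33811/a = 1/((-12*(-42)/(119 - 42) + 45389)*(-17299)) + 33811/(3 + 2*I*√8745) = -1/17299/(-12*(-42)/77 + 45389) + 33811/(3 + 2*I*√8745) = -1/17299/(-12*(-42)*1/77 + 45389) + 33811/(3 + 2*I*√8745) = -1/17299/(72/11 + 45389) + 33811/(3 + 2*I*√8745) = -1/17299/(499351/11) + 33811/(3 + 2*I*√8745) = (11/499351)*(-1/17299) + 33811/(3 + 2*I*√8745) = -11/8638272949 + 33811/(3 + 2*I*√8745)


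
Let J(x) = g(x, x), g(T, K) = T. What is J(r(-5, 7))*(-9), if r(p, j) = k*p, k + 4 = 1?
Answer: -135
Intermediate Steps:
k = -3 (k = -4 + 1 = -3)
r(p, j) = -3*p
J(x) = x
J(r(-5, 7))*(-9) = -3*(-5)*(-9) = 15*(-9) = -135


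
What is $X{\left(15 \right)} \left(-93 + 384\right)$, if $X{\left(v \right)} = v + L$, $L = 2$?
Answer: $4947$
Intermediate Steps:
$X{\left(v \right)} = 2 + v$ ($X{\left(v \right)} = v + 2 = 2 + v$)
$X{\left(15 \right)} \left(-93 + 384\right) = \left(2 + 15\right) \left(-93 + 384\right) = 17 \cdot 291 = 4947$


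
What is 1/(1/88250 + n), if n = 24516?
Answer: 88250/2163537001 ≈ 4.0790e-5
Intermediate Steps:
1/(1/88250 + n) = 1/(1/88250 + 24516) = 1/(2163537001/88250) = 88250/2163537001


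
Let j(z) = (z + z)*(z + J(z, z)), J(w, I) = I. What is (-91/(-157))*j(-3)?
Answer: 3276/157 ≈ 20.866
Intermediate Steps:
j(z) = 4*z² (j(z) = (z + z)*(z + z) = (2*z)*(2*z) = 4*z²)
(-91/(-157))*j(-3) = (-91/(-157))*(4*(-3)²) = (-91*(-1/157))*(4*9) = (91/157)*36 = 3276/157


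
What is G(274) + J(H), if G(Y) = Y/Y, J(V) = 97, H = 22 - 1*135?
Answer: 98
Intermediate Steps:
H = -113 (H = 22 - 135 = -113)
G(Y) = 1
G(274) + J(H) = 1 + 97 = 98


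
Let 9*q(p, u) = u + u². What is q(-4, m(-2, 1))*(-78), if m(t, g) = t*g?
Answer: -52/3 ≈ -17.333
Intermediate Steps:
m(t, g) = g*t
q(p, u) = u/9 + u²/9 (q(p, u) = (u + u²)/9 = u/9 + u²/9)
q(-4, m(-2, 1))*(-78) = ((1*(-2))*(1 + 1*(-2))/9)*(-78) = ((⅑)*(-2)*(1 - 2))*(-78) = ((⅑)*(-2)*(-1))*(-78) = (2/9)*(-78) = -52/3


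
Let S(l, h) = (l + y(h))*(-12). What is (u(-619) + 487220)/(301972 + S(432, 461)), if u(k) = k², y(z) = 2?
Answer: 870381/296764 ≈ 2.9329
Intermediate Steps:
S(l, h) = -24 - 12*l (S(l, h) = (l + 2)*(-12) = (2 + l)*(-12) = -24 - 12*l)
(u(-619) + 487220)/(301972 + S(432, 461)) = ((-619)² + 487220)/(301972 + (-24 - 12*432)) = (383161 + 487220)/(301972 + (-24 - 5184)) = 870381/(301972 - 5208) = 870381/296764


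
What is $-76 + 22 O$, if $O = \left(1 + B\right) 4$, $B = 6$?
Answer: $540$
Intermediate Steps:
$O = 28$ ($O = \left(1 + 6\right) 4 = 7 \cdot 4 = 28$)
$-76 + 22 O = -76 + 22 \cdot 28 = -76 + 616 = 540$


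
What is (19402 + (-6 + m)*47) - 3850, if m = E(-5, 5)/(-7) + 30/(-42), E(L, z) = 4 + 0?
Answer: 106467/7 ≈ 15210.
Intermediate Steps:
E(L, z) = 4
m = -9/7 (m = 4/(-7) + 30/(-42) = 4*(-⅐) + 30*(-1/42) = -4/7 - 5/7 = -9/7 ≈ -1.2857)
(19402 + (-6 + m)*47) - 3850 = (19402 + (-6 - 9/7)*47) - 3850 = (19402 - 51/7*47) - 3850 = (19402 - 2397/7) - 3850 = 133417/7 - 3850 = 106467/7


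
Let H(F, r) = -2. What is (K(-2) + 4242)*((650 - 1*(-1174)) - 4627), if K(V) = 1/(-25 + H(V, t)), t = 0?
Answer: -321035999/27 ≈ -1.1890e+7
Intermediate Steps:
K(V) = -1/27 (K(V) = 1/(-25 - 2) = 1/(-27) = -1/27)
(K(-2) + 4242)*((650 - 1*(-1174)) - 4627) = (-1/27 + 4242)*((650 - 1*(-1174)) - 4627) = 114533*((650 + 1174) - 4627)/27 = 114533*(1824 - 4627)/27 = (114533/27)*(-2803) = -321035999/27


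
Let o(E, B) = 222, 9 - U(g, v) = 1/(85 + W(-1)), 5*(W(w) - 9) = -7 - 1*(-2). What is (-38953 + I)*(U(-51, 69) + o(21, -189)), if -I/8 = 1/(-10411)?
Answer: -281025912850/31233 ≈ -8.9977e+6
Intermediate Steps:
I = 8/10411 (I = -8/(-10411) = -8*(-1/10411) = 8/10411 ≈ 0.00076842)
W(w) = 8 (W(w) = 9 + (-7 - 1*(-2))/5 = 9 + (-7 + 2)/5 = 9 + (1/5)*(-5) = 9 - 1 = 8)
U(g, v) = 836/93 (U(g, v) = 9 - 1/(85 + 8) = 9 - 1/93 = 836/93)
(-38953 + I)*(U(-51, 69) + o(21, -189)) = (-38953 + 8/10411)*(836/93 + 222) = -405539675/10411*21482/93 = -281025912850/31233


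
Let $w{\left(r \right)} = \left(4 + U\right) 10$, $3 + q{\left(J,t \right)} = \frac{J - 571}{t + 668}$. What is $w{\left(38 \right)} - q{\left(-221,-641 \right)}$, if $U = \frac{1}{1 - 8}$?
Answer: $\frac{1489}{21} \approx 70.905$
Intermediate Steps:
$U = - \frac{1}{7}$ ($U = \frac{1}{-7} = - \frac{1}{7} \approx -0.14286$)
$q{\left(J,t \right)} = -3 + \frac{-571 + J}{668 + t}$ ($q{\left(J,t \right)} = -3 + \frac{J - 571}{t + 668} = -3 + \frac{-571 + J}{668 + t}$)
$w{\left(r \right)} = \frac{270}{7}$ ($w{\left(r \right)} = \left(4 - \frac{1}{7}\right) 10 = \frac{27}{7} \cdot 10 = \frac{270}{7}$)
$w{\left(38 \right)} - q{\left(-221,-641 \right)} = \frac{270}{7} - \frac{-2575 - 221 - -1923}{668 - 641} = \frac{270}{7} - \frac{-2575 - 221 + 1923}{27} = \frac{270}{7} - \frac{1}{27} \left(-873\right) = \frac{270}{7} - - \frac{97}{3} = \frac{270}{7} + \frac{97}{3} = \frac{1489}{21}$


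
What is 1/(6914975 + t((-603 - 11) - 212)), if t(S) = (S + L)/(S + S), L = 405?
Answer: 1652/11423539121 ≈ 1.4461e-7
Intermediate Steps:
t(S) = (405 + S)/(2*S) (t(S) = (S + 405)/(S + S) = (405 + S)/((2*S)) = (405 + S)*(1/(2*S)) = (405 + S)/(2*S))
1/(6914975 + t((-603 - 11) - 212)) = 1/(6914975 + (405 + ((-603 - 11) - 212))/(2*((-603 - 11) - 212))) = 1/(6914975 + (405 + (-614 - 212))/(2*(-614 - 212))) = 1/(6914975 + (½)*(405 - 826)/(-826)) = 1/(6914975 + (½)*(-1/826)*(-421)) = 1/(6914975 + 421/1652) = 1/(11423539121/1652) = 1652/11423539121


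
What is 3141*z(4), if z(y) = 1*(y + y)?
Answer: 25128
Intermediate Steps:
z(y) = 2*y (z(y) = 1*(2*y) = 2*y)
3141*z(4) = 3141*(2*4) = 3141*8 = 25128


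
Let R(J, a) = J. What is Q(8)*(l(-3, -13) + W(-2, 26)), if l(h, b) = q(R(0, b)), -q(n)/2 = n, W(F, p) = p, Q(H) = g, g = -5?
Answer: -130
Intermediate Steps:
Q(H) = -5
q(n) = -2*n
l(h, b) = 0 (l(h, b) = -2*0 = 0)
Q(8)*(l(-3, -13) + W(-2, 26)) = -5*(0 + 26) = -5*26 = -130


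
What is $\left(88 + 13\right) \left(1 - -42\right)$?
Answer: $4343$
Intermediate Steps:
$\left(88 + 13\right) \left(1 - -42\right) = 101 \left(1 + 42\right) = 101 \cdot 43 = 4343$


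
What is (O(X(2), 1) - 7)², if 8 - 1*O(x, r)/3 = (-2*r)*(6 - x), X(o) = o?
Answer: 1681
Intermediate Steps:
O(x, r) = 24 + 6*r*(6 - x) (O(x, r) = 24 - 3*(-2*r)*(6 - x) = 24 - (-6)*r*(6 - x) = 24 + 6*r*(6 - x))
(O(X(2), 1) - 7)² = ((24 + 36*1 - 6*1*2) - 7)² = ((24 + 36 - 12) - 7)² = (48 - 7)² = 41² = 1681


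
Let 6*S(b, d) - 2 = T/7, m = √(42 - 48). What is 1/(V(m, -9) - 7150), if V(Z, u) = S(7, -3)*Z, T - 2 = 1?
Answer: -2102100/15030015289 - 119*I*√6/15030015289 ≈ -0.00013986 - 1.9394e-8*I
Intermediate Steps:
T = 3 (T = 2 + 1 = 3)
m = I*√6 (m = √(-6) = I*√6 ≈ 2.4495*I)
S(b, d) = 17/42 (S(b, d) = ⅓ + (3/7)/6 = ⅓ + (3*(⅐))/6 = ⅓ + (⅙)*(3/7) = ⅓ + 1/14 = 17/42)
V(Z, u) = 17*Z/42
1/(V(m, -9) - 7150) = 1/(17*(I*√6)/42 - 7150) = 1/(17*I*√6/42 - 7150) = 1/(-7150 + 17*I*√6/42)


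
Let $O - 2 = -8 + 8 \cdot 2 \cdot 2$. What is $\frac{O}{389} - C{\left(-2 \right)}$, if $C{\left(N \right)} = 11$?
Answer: $- \frac{4253}{389} \approx -10.933$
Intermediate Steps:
$O = 26$ ($O = 2 - \left(8 - 8 \cdot 2 \cdot 2\right) = 2 + \left(-8 + 8 \cdot 4\right) = 2 + \left(-8 + 32\right) = 2 + 24 = 26$)
$\frac{O}{389} - C{\left(-2 \right)} = \frac{26}{389} - 11 = - \frac{4253}{389}$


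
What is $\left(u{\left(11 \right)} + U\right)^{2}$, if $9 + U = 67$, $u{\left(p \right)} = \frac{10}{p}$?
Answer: $\frac{419904}{121} \approx 3470.3$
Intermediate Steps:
$U = 58$ ($U = -9 + 67 = 58$)
$\left(u{\left(11 \right)} + U\right)^{2} = \left(\frac{10}{11} + 58\right)^{2} = \left(\frac{648}{11}\right)^{2} = \frac{419904}{121}$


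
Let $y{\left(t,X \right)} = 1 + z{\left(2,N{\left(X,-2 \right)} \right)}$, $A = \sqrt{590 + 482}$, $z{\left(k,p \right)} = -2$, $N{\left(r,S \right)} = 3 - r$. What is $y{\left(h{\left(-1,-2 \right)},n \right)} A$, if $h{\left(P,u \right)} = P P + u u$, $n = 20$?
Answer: $- 4 \sqrt{67} \approx -32.741$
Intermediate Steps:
$h{\left(P,u \right)} = P^{2} + u^{2}$
$A = 4 \sqrt{67}$ ($A = \sqrt{1072} = 4 \sqrt{67} \approx 32.741$)
$y{\left(t,X \right)} = -1$ ($y{\left(t,X \right)} = 1 - 2 = -1$)
$y{\left(h{\left(-1,-2 \right)},n \right)} A = - 4 \sqrt{67}$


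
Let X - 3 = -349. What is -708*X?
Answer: 244968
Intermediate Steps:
X = -346 (X = 3 - 349 = -346)
-708*X = -708*(-346) = 244968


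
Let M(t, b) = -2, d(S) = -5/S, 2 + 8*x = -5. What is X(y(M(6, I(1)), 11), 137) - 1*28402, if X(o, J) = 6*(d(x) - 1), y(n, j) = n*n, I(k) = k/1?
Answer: -198616/7 ≈ -28374.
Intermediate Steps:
x = -7/8 (x = -¼ + (⅛)*(-5) = -¼ - 5/8 = -7/8 ≈ -0.87500)
I(k) = k (I(k) = k*1 = k)
y(n, j) = n²
X(o, J) = 198/7 (X(o, J) = 6*(-5/(-7/8) - 1) = 6*(-5*(-8/7) - 1) = 6*(40/7 - 1) = 6*(33/7) = 198/7)
X(y(M(6, I(1)), 11), 137) - 1*28402 = 198/7 - 1*28402 = 198/7 - 28402 = -198616/7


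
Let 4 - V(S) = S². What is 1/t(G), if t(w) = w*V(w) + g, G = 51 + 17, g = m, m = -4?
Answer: -1/314164 ≈ -3.1830e-6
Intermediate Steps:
V(S) = 4 - S²
g = -4
G = 68
t(w) = -4 + w*(4 - w²) (t(w) = w*(4 - w²) - 4 = -4 + w*(4 - w²))
1/t(G) = 1/(-4 - 1*68³ + 4*68) = 1/(-4 - 1*314432 + 272) = 1/(-4 - 314432 + 272) = 1/(-314164) = -1/314164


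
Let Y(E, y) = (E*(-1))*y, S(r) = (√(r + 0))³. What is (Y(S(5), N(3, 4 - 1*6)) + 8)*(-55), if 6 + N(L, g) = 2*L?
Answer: -440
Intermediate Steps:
S(r) = r^(3/2) (S(r) = (√r)³ = r^(3/2))
N(L, g) = -6 + 2*L
Y(E, y) = -E*y (Y(E, y) = (-E)*y = -E*y)
(Y(S(5), N(3, 4 - 1*6)) + 8)*(-55) = (-5^(3/2)*(-6 + 2*3) + 8)*(-55) = (-5*√5*(-6 + 6) + 8)*(-55) = (-1*5*√5*0 + 8)*(-55) = (0 + 8)*(-55) = 8*(-55) = -440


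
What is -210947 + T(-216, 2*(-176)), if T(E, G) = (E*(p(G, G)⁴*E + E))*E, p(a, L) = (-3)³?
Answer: -5355711128579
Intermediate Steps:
p(a, L) = -27
T(E, G) = 531442*E³ (T(E, G) = (E*((-27)⁴*E + E))*E = (E*(531441*E + E))*E = (E*(531442*E))*E = (531442*E²)*E = 531442*E³)
-210947 + T(-216, 2*(-176)) = -210947 + 531442*(-216)³ = -210947 + 531442*(-10077696) = -210947 - 5355710917632 = -5355711128579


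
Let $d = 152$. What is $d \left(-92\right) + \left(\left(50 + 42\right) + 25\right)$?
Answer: $-13867$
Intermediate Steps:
$d \left(-92\right) + \left(\left(50 + 42\right) + 25\right) = 152 \left(-92\right) + \left(\left(50 + 42\right) + 25\right) = -13984 + \left(92 + 25\right) = -13984 + 117 = -13867$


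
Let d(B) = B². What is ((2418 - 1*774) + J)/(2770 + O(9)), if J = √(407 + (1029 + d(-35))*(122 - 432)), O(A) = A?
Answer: 1644/2779 + I*√698333/2779 ≈ 0.59158 + 0.30071*I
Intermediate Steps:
J = I*√698333 (J = √(407 + (1029 + (-35)²)*(122 - 432)) = √(407 + (1029 + 1225)*(-310)) = √(407 + 2254*(-310)) = √(407 - 698740) = √(-698333) = I*√698333 ≈ 835.66*I)
((2418 - 1*774) + J)/(2770 + O(9)) = ((2418 - 1*774) + I*√698333)/(2770 + 9) = ((2418 - 774) + I*√698333)/2779 = (1644 + I*√698333)*(1/2779) = 1644/2779 + I*√698333/2779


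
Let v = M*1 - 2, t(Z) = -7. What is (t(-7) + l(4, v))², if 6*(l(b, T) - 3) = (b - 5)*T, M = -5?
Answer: 289/36 ≈ 8.0278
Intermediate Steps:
v = -7 (v = -5*1 - 2 = -5 - 2 = -7)
l(b, T) = 3 + T*(-5 + b)/6 (l(b, T) = 3 + ((b - 5)*T)/6 = 3 + ((-5 + b)*T)/6 = 3 + (T*(-5 + b))/6 = 3 + T*(-5 + b)/6)
(t(-7) + l(4, v))² = (-7 + (3 - ⅚*(-7) + (⅙)*(-7)*4))² = (-7 + (3 + 35/6 - 14/3))² = (-7 + 25/6)² = (-17/6)² = 289/36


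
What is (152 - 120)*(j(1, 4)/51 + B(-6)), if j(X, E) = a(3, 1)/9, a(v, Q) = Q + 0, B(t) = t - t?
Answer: 32/459 ≈ 0.069717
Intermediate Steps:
B(t) = 0
a(v, Q) = Q
j(X, E) = ⅑ (j(X, E) = 1/9 = 1*(⅑) = ⅑)
(152 - 120)*(j(1, 4)/51 + B(-6)) = (152 - 120)*((⅑)/51 + 0) = 32*((⅑)*(1/51) + 0) = 32*(1/459 + 0) = 32*(1/459) = 32/459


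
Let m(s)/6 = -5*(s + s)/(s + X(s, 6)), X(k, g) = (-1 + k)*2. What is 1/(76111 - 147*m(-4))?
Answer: 1/78631 ≈ 1.2718e-5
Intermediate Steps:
X(k, g) = -2 + 2*k
m(s) = -60*s/(-2 + 3*s) (m(s) = 6*(-5*(s + s)/(s + (-2 + 2*s))) = 6*(-5*2*s/(-2 + 3*s)) = 6*(-10*s/(-2 + 3*s)) = -60*s/(-2 + 3*s))
1/(76111 - 147*m(-4)) = 1/(76111 - (-8820)*(-4)/(-2 + 3*(-4))) = 1/(76111 - (-8820)*(-4)/(-2 - 12)) = 1/(76111 - (-8820)*(-4)/(-14)) = 1/(76111 - (-8820)*(-4)*(-1)/14) = 1/(76111 - 147*(-120/7)) = 1/(76111 + 2520) = 1/78631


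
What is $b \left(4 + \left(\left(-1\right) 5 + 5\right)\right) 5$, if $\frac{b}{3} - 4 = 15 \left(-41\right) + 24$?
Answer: $-35220$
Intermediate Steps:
$b = -1761$ ($b = 12 + 3 \left(15 \left(-41\right) + 24\right) = 12 + 3 \left(-615 + 24\right) = 12 + 3 \left(-591\right) = 12 - 1773 = -1761$)
$b \left(4 + \left(\left(-1\right) 5 + 5\right)\right) 5 = - 1761 \left(4 + \left(\left(-1\right) 5 + 5\right)\right) 5 = - 1761 \left(4 + \left(-5 + 5\right)\right) 5 = - 1761 \left(4 + 0\right) 5 = - 1761 \cdot 4 \cdot 5 = \left(-1761\right) 20 = -35220$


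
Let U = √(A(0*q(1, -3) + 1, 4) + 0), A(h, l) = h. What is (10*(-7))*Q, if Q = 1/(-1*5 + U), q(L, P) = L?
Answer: 35/2 ≈ 17.500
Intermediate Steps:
U = 1 (U = √((0*1 + 1) + 0) = √((0 + 1) + 0) = √(1 + 0) = √1 = 1)
Q = -¼ (Q = 1/(-1*5 + 1) = 1/(-5 + 1) = 1/(-4) = -¼ ≈ -0.25000)
(10*(-7))*Q = (10*(-7))*(-¼) = -70*(-¼) = 35/2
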